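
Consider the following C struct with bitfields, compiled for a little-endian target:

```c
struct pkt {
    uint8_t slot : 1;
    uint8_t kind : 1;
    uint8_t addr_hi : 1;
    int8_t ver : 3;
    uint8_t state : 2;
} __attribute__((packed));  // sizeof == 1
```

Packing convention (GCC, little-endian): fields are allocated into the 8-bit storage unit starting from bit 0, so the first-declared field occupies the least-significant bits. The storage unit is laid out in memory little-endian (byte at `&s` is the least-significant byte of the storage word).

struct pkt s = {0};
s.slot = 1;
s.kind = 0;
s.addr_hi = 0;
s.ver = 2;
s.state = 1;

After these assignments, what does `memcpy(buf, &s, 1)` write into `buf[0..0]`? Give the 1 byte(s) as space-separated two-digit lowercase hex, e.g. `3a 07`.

51

slot:1 = 1 → 0x1 << 0 → word 0x01
kind:1 = 0 → 0x0 << 1 → word 0x01
addr_hi:1 = 0 → 0x0 << 2 → word 0x01
ver:3 = 2 → 0x2 << 3 → word 0x11
state:2 = 1 → 0x1 << 6 → word 0x51
word = 0x51 → little-endian bytes:
  [0]=0x51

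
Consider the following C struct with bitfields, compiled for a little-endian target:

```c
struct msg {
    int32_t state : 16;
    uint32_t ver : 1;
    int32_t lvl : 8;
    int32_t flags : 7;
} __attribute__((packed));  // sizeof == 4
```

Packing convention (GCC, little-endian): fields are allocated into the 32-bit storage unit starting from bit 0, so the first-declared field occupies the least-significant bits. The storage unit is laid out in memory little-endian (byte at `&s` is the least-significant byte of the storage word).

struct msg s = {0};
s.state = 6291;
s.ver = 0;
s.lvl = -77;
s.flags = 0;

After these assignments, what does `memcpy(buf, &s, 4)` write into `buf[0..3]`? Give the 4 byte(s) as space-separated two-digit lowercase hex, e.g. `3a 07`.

93 18 66 01

state (16b) val=6291 bits=0x1893 at bit 0: 0x00001893
ver (1b) val=0 bits=0x0 at bit 16: 0x00001893
lvl (8b) val=-77 bits=0xb3 at bit 17: 0x01661893
flags (7b) val=0 bits=0x0 at bit 25: 0x01661893
word = 0x01661893 → little-endian bytes:
  [0]=0x93  [1]=0x18  [2]=0x66  [3]=0x01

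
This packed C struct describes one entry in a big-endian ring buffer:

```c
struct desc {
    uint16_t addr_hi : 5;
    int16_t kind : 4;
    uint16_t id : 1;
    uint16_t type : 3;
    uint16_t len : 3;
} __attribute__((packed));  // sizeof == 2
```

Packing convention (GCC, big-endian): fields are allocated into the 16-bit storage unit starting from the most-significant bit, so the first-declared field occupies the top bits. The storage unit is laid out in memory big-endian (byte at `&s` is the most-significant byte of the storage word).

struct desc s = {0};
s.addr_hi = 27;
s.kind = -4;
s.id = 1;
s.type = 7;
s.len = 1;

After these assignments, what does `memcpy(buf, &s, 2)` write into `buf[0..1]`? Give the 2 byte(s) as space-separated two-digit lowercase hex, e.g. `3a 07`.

[11+:5] addr_hi=27 & 0x1f = 0x1b; word=0xd800
[7+:4] kind=-4 & 0xf = 0xc; word=0xde00
[6+:1] id=1 & 0x1 = 0x1; word=0xde40
[3+:3] type=7 & 0x7 = 0x7; word=0xde78
[0+:3] len=1 & 0x7 = 0x1; word=0xde79
word = 0xde79 → big-endian bytes:
  [0]=0xde  [1]=0x79

de 79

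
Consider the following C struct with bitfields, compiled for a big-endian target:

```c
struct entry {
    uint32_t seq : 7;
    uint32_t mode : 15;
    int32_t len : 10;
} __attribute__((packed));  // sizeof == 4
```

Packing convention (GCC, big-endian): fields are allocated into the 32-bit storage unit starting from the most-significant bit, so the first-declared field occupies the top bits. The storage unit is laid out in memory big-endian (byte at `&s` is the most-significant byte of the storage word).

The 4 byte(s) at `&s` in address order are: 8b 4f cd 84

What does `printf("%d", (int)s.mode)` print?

21491

[0]=0x8b [1]=0x4f [2]=0xcd [3]=0x84 (big-endian) → word 0x8b4fcd84
seq [25+:7] = (word>>25) & 0x7f = 69
mode [10+:15] = (word>>10) & 0x7fff = 21491  ←
len [0+:10] = (word>>0) & 0x3ff = 388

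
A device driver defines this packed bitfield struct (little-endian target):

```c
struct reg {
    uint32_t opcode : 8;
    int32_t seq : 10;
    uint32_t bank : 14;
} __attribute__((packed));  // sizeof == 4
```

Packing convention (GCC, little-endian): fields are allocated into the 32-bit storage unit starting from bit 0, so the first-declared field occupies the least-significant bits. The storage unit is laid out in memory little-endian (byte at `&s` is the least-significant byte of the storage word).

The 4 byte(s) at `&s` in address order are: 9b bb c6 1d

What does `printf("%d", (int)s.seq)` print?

[0]=0x9b [1]=0xbb [2]=0xc6 [3]=0x1d (little-endian) → word 0x1dc6bb9b
opcode [0+:8] = (word>>0) & 0xff = 155
seq [8+:10] = (word>>8) & 0x3ff = 699  ←
bank [18+:14] = (word>>18) & 0x3fff = 1905
seq signed 10b, MSB=1: 699 - 1024 = -325

-325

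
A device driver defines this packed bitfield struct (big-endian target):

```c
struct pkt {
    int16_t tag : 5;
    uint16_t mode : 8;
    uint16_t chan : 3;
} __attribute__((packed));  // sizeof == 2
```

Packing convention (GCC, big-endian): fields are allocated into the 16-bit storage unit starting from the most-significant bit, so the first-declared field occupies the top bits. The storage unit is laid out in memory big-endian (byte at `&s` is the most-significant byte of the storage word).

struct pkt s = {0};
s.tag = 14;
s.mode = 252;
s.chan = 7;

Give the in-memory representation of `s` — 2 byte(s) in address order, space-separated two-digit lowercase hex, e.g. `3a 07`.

tag (5b) val=14 bits=0xe at bit 11: 0x7000
mode (8b) val=252 bits=0xfc at bit 3: 0x77e0
chan (3b) val=7 bits=0x7 at bit 0: 0x77e7
word = 0x77e7 → big-endian bytes:
  [0]=0x77  [1]=0xe7

77 e7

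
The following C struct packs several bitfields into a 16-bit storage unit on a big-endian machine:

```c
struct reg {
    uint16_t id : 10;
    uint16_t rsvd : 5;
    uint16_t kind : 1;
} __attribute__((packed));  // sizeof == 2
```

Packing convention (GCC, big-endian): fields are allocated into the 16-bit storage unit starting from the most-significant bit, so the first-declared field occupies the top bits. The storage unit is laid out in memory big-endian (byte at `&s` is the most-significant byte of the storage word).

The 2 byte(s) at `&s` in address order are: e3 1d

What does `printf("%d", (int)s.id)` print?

[0]=0xe3 [1]=0x1d (big-endian) → word 0xe31d
id [6+:10] = (word>>6) & 0x3ff = 908  ←
rsvd [1+:5] = (word>>1) & 0x1f = 14
kind [0+:1] = (word>>0) & 0x1 = 1

908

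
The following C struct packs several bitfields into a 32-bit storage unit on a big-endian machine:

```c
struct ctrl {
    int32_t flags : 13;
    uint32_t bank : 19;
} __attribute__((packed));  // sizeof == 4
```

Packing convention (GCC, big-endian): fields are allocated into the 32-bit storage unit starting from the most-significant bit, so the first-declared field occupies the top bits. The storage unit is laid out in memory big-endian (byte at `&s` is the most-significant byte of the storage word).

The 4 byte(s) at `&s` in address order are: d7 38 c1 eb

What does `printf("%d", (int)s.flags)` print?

[0]=0xd7 [1]=0x38 [2]=0xc1 [3]=0xeb (big-endian) → word 0xd738c1eb
flags [19+:13] = (word>>19) & 0x1fff = 6887  ←
bank [0+:19] = (word>>0) & 0x7ffff = 49643
flags signed 13b, MSB=1: 6887 - 8192 = -1305

-1305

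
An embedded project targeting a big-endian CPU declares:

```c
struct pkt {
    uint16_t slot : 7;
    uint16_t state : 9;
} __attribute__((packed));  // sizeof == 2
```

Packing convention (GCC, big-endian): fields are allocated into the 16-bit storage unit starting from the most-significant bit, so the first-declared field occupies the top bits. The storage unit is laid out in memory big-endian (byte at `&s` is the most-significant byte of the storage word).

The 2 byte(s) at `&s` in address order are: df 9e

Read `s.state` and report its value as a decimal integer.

[0]=0xdf [1]=0x9e (big-endian) → word 0xdf9e
slot:7 @ bit 9 → (0xdf9e>>9)&0x7f = 0x6f
state:9 @ bit 0 → (0xdf9e>>0)&0x1ff = 0x19e  ←

414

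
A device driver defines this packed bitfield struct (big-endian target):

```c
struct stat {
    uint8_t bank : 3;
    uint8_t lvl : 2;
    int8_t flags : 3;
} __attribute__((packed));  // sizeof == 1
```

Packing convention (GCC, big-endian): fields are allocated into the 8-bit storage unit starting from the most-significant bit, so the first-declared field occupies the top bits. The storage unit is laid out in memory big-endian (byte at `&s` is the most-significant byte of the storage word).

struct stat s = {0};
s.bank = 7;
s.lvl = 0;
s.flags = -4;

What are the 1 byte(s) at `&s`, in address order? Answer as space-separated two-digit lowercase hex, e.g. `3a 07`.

bank:3 = 7 → 0x7 << 5 → word 0xe0
lvl:2 = 0 → 0x0 << 3 → word 0xe0
flags:3 = -4 → 0x4 << 0 → word 0xe4
word = 0xe4 → big-endian bytes:
  [0]=0xe4

e4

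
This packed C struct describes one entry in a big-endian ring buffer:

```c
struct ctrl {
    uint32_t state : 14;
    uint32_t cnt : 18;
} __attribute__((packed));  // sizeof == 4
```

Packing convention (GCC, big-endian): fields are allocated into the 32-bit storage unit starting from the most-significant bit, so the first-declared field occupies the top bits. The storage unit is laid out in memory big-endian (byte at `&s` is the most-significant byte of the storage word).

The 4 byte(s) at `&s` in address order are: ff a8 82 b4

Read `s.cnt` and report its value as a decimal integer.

33460

[0]=0xff [1]=0xa8 [2]=0x82 [3]=0xb4 (big-endian) → word 0xffa882b4
state [18+:14] = (word>>18) & 0x3fff = 16362
cnt [0+:18] = (word>>0) & 0x3ffff = 33460  ←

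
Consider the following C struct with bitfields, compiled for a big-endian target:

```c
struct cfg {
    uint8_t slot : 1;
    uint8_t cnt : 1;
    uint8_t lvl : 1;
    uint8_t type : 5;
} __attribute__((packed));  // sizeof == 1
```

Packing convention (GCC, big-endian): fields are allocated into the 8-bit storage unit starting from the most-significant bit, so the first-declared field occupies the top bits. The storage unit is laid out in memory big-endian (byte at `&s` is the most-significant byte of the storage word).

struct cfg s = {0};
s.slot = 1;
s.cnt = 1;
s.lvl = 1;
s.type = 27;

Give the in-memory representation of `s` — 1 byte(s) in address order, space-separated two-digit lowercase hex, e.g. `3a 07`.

fb

slot:1 = 1 → 0x1 << 7 → word 0x80
cnt:1 = 1 → 0x1 << 6 → word 0xc0
lvl:1 = 1 → 0x1 << 5 → word 0xe0
type:5 = 27 → 0x1b << 0 → word 0xfb
word = 0xfb → big-endian bytes:
  [0]=0xfb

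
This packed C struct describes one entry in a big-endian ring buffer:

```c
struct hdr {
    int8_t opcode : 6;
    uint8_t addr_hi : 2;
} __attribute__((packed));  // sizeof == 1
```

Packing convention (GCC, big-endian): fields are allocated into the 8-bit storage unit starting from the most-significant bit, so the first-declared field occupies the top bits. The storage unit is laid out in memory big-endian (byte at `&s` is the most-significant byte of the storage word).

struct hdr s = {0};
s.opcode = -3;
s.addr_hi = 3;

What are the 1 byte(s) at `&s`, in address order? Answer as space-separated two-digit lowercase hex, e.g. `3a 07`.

f7

opcode (6b) val=-3 bits=0x3d at bit 2: 0xf4
addr_hi (2b) val=3 bits=0x3 at bit 0: 0xf7
word = 0xf7 → big-endian bytes:
  [0]=0xf7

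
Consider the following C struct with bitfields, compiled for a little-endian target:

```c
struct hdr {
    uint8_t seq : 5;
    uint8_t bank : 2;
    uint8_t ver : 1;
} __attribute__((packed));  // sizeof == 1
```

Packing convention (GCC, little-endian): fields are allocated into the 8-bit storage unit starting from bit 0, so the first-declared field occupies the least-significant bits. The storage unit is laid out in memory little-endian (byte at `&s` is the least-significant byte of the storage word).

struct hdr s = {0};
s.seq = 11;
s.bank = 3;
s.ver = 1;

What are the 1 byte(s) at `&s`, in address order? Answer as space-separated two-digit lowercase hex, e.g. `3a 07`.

seq (5b) val=11 bits=0xb at bit 0: 0x0b
bank (2b) val=3 bits=0x3 at bit 5: 0x6b
ver (1b) val=1 bits=0x1 at bit 7: 0xeb
word = 0xeb → little-endian bytes:
  [0]=0xeb

eb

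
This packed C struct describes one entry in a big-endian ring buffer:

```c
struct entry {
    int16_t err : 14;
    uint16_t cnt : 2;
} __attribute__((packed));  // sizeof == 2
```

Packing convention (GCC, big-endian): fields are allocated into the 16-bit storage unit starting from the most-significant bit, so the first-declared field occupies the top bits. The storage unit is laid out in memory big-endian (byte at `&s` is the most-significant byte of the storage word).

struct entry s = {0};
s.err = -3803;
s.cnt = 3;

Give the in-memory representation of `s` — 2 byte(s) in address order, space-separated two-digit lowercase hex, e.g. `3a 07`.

c4 97

err:14 = -3803 → 0x3125 << 2 → word 0xc494
cnt:2 = 3 → 0x3 << 0 → word 0xc497
word = 0xc497 → big-endian bytes:
  [0]=0xc4  [1]=0x97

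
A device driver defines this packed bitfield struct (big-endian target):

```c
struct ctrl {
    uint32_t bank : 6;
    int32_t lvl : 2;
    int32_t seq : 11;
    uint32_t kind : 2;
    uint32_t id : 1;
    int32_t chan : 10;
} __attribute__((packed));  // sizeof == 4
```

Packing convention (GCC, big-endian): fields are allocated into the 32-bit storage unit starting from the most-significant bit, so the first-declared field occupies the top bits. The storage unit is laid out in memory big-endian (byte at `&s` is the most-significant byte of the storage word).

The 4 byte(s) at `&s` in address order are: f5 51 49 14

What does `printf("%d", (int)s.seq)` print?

650

[0]=0xf5 [1]=0x51 [2]=0x49 [3]=0x14 (big-endian) → word 0xf5514914
bank [26+:6] = (word>>26) & 0x3f = 61
lvl [24+:2] = (word>>24) & 0x3 = 1
seq [13+:11] = (word>>13) & 0x7ff = 650  ←
kind [11+:2] = (word>>11) & 0x3 = 1
id [10+:1] = (word>>10) & 0x1 = 0
chan [0+:10] = (word>>0) & 0x3ff = 276
seq signed 11b, MSB=0: value = 650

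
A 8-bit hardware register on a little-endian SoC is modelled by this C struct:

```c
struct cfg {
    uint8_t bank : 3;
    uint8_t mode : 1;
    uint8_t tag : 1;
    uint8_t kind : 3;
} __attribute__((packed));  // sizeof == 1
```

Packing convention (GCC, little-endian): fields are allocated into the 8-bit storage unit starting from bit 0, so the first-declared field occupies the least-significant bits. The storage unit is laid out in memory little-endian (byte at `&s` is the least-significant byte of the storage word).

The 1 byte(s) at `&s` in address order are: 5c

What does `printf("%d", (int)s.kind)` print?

[0]=0x5c (little-endian) → word 0x5c
bank [0+:3] = (word>>0) & 0x7 = 4
mode [3+:1] = (word>>3) & 0x1 = 1
tag [4+:1] = (word>>4) & 0x1 = 1
kind [5+:3] = (word>>5) & 0x7 = 2  ←

2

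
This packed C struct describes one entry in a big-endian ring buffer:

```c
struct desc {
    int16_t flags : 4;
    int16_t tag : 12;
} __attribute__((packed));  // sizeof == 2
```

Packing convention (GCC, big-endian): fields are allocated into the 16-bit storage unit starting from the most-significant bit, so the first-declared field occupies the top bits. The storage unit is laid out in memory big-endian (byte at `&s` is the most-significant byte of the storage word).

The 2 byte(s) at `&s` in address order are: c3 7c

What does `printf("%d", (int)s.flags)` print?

-4

[0]=0xc3 [1]=0x7c (big-endian) → word 0xc37c
flags [12+:4] = (word>>12) & 0xf = 12  ←
tag [0+:12] = (word>>0) & 0xfff = 892
flags signed 4b, MSB=1: 12 - 16 = -4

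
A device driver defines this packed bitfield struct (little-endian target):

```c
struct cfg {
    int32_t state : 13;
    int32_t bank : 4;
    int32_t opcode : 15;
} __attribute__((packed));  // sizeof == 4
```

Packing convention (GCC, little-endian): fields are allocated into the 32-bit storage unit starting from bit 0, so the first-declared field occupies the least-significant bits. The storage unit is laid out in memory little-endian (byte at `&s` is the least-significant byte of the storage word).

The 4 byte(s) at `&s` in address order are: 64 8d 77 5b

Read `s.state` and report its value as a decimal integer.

[0]=0x64 [1]=0x8d [2]=0x77 [3]=0x5b (little-endian) → word 0x5b778d64
state [0+:13] = (word>>0) & 0x1fff = 3428  ←
bank [13+:4] = (word>>13) & 0xf = 12
opcode [17+:15] = (word>>17) & 0x7fff = 11707
state signed 13b, MSB=0: value = 3428

3428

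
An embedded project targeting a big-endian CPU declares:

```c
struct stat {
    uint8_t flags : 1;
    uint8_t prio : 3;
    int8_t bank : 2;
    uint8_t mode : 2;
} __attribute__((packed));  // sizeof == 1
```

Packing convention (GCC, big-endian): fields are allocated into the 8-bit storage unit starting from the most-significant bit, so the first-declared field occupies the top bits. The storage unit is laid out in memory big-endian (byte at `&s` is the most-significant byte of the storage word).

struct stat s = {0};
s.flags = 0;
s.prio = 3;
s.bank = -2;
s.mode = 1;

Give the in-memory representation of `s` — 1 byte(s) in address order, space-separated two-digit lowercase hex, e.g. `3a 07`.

39

flags (1b) val=0 bits=0x0 at bit 7: 0x00
prio (3b) val=3 bits=0x3 at bit 4: 0x30
bank (2b) val=-2 bits=0x2 at bit 2: 0x38
mode (2b) val=1 bits=0x1 at bit 0: 0x39
word = 0x39 → big-endian bytes:
  [0]=0x39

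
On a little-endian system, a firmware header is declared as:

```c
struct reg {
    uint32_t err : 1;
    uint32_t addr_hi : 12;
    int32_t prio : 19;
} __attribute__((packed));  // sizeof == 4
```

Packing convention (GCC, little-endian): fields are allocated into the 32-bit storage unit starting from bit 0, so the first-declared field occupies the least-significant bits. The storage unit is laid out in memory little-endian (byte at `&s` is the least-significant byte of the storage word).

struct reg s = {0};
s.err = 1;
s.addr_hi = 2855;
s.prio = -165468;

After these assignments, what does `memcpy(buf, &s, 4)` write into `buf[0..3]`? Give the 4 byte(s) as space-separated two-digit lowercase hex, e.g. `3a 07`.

4f 96 34 af

err:1 = 1 → 0x1 << 0 → word 0x00000001
addr_hi:12 = 2855 → 0xb27 << 1 → word 0x0000164f
prio:19 = -165468 → 0x579a4 << 13 → word 0xaf34964f
word = 0xaf34964f → little-endian bytes:
  [0]=0x4f  [1]=0x96  [2]=0x34  [3]=0xaf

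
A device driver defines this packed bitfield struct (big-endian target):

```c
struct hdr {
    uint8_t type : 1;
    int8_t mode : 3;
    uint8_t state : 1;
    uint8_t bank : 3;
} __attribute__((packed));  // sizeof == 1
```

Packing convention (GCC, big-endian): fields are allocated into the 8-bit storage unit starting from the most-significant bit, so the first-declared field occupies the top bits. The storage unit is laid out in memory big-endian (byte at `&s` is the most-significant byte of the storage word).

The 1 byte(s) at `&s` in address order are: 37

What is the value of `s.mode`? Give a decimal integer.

[0]=0x37 (big-endian) → word 0x37
type:1 @ bit 7 → (0x37>>7)&0x1 = 0x0
mode:3 @ bit 4 → (0x37>>4)&0x7 = 0x3  ←
state:1 @ bit 3 → (0x37>>3)&0x1 = 0x0
bank:3 @ bit 0 → (0x37>>0)&0x7 = 0x7
mode signed 3b, MSB=0: value = 3

3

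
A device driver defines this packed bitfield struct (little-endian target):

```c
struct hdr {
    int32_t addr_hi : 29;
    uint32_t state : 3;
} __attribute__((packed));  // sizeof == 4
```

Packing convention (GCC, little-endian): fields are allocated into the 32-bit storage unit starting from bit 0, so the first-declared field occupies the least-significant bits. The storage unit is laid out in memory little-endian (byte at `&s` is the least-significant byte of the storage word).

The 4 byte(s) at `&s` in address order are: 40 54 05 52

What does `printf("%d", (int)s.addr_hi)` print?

[0]=0x40 [1]=0x54 [2]=0x05 [3]=0x52 (little-endian) → word 0x52055440
addr_hi:29 @ bit 0 → (0x52055440>>0)&0x1fffffff = 0x12055440  ←
state:3 @ bit 29 → (0x52055440>>29)&0x7 = 0x2
addr_hi signed 29b, MSB=1: 302339136 - 536870912 = -234531776

-234531776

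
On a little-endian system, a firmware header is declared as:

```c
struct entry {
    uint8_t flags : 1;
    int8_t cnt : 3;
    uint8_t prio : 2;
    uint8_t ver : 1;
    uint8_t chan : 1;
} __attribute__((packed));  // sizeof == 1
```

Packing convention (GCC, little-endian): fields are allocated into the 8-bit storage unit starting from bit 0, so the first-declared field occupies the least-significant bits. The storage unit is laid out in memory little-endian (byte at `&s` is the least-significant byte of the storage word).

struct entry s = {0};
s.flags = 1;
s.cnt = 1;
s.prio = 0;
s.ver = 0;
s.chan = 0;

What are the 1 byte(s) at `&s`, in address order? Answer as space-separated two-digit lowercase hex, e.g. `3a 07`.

flags:1 = 1 → 0x1 << 0 → word 0x01
cnt:3 = 1 → 0x1 << 1 → word 0x03
prio:2 = 0 → 0x0 << 4 → word 0x03
ver:1 = 0 → 0x0 << 6 → word 0x03
chan:1 = 0 → 0x0 << 7 → word 0x03
word = 0x03 → little-endian bytes:
  [0]=0x03

03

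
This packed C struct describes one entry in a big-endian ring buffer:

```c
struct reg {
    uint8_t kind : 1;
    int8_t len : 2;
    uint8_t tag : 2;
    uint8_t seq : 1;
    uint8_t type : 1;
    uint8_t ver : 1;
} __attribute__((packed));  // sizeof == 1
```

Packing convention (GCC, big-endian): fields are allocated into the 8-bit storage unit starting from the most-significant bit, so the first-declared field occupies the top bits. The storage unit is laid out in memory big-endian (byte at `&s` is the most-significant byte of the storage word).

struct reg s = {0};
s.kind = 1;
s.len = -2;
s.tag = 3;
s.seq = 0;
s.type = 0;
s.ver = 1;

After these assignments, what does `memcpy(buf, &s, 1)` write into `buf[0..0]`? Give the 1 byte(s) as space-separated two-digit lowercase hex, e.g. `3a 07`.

d9

kind:1 = 1 → 0x1 << 7 → word 0x80
len:2 = -2 → 0x2 << 5 → word 0xc0
tag:2 = 3 → 0x3 << 3 → word 0xd8
seq:1 = 0 → 0x0 << 2 → word 0xd8
type:1 = 0 → 0x0 << 1 → word 0xd8
ver:1 = 1 → 0x1 << 0 → word 0xd9
word = 0xd9 → big-endian bytes:
  [0]=0xd9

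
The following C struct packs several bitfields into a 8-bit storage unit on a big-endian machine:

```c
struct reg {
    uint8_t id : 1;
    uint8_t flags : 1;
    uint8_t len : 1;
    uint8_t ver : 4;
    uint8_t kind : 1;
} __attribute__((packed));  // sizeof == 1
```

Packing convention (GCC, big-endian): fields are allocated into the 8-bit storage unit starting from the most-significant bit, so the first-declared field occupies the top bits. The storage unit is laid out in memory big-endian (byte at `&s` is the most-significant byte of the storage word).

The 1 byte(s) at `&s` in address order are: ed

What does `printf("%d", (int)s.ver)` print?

6

[0]=0xed (big-endian) → word 0xed
id [7+:1] = (word>>7) & 0x1 = 1
flags [6+:1] = (word>>6) & 0x1 = 1
len [5+:1] = (word>>5) & 0x1 = 1
ver [1+:4] = (word>>1) & 0xf = 6  ←
kind [0+:1] = (word>>0) & 0x1 = 1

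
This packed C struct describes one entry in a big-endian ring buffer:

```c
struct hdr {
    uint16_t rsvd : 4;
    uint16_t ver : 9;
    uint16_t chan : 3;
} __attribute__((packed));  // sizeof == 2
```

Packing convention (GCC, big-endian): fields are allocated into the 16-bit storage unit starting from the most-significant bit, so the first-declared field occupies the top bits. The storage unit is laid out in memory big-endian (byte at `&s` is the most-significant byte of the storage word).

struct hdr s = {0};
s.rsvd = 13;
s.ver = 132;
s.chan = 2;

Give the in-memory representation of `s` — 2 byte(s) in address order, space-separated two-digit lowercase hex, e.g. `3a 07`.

[12+:4] rsvd=13 & 0xf = 0xd; word=0xd000
[3+:9] ver=132 & 0x1ff = 0x84; word=0xd420
[0+:3] chan=2 & 0x7 = 0x2; word=0xd422
word = 0xd422 → big-endian bytes:
  [0]=0xd4  [1]=0x22

d4 22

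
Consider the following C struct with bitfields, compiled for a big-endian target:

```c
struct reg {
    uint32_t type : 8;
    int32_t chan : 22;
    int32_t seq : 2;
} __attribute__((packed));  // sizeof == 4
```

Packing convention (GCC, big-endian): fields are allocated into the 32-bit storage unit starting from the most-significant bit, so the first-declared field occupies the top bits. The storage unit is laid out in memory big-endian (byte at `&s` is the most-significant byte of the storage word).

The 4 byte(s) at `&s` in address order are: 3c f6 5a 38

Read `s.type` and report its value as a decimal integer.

[0]=0x3c [1]=0xf6 [2]=0x5a [3]=0x38 (big-endian) → word 0x3cf65a38
type:8 @ bit 24 → (0x3cf65a38>>24)&0xff = 0x3c  ←
chan:22 @ bit 2 → (0x3cf65a38>>2)&0x3fffff = 0x3d968e
seq:2 @ bit 0 → (0x3cf65a38>>0)&0x3 = 0x0

60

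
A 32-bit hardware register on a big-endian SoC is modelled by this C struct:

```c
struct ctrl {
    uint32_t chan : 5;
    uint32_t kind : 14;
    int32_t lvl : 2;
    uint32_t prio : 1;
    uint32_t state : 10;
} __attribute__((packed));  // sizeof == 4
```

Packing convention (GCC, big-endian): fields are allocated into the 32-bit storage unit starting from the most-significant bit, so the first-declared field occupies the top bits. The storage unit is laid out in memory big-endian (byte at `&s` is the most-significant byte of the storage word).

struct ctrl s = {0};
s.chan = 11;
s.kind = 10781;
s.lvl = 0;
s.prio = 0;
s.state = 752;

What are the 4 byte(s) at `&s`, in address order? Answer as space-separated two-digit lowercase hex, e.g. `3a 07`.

[27+:5] chan=11 & 0x1f = 0xb; word=0x58000000
[13+:14] kind=10781 & 0x3fff = 0x2a1d; word=0x5d43a000
[11+:2] lvl=0 & 0x3 = 0x0; word=0x5d43a000
[10+:1] prio=0 & 0x1 = 0x0; word=0x5d43a000
[0+:10] state=752 & 0x3ff = 0x2f0; word=0x5d43a2f0
word = 0x5d43a2f0 → big-endian bytes:
  [0]=0x5d  [1]=0x43  [2]=0xa2  [3]=0xf0

5d 43 a2 f0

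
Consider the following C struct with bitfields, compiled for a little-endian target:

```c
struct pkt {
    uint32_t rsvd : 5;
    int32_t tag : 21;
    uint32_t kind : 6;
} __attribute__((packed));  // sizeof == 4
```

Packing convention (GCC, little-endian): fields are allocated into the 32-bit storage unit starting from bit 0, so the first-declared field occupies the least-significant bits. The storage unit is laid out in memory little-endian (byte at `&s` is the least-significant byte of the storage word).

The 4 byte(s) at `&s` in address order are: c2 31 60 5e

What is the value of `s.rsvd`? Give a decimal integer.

[0]=0xc2 [1]=0x31 [2]=0x60 [3]=0x5e (little-endian) → word 0x5e6031c2
rsvd [0+:5] = (word>>0) & 0x1f = 2  ←
tag [5+:21] = (word>>5) & 0x1fffff = 1245582
kind [26+:6] = (word>>26) & 0x3f = 23

2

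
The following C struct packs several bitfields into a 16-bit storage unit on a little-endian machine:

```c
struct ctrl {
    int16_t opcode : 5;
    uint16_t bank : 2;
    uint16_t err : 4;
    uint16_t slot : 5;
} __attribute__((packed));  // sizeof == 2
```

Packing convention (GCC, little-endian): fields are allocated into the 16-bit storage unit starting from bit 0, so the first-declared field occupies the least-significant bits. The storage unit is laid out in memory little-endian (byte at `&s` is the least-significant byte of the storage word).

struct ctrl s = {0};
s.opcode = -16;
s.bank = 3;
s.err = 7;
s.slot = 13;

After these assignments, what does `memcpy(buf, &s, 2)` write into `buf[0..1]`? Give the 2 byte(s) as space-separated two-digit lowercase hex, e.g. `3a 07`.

f0 6b

opcode (5b) val=-16 bits=0x10 at bit 0: 0x0010
bank (2b) val=3 bits=0x3 at bit 5: 0x0070
err (4b) val=7 bits=0x7 at bit 7: 0x03f0
slot (5b) val=13 bits=0xd at bit 11: 0x6bf0
word = 0x6bf0 → little-endian bytes:
  [0]=0xf0  [1]=0x6b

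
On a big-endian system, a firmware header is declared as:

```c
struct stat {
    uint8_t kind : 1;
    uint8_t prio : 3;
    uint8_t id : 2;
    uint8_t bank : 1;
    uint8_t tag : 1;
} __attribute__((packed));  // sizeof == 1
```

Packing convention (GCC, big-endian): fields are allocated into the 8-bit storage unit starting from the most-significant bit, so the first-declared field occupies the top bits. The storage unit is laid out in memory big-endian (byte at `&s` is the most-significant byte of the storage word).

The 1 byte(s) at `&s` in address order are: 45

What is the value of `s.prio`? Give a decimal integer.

[0]=0x45 (big-endian) → word 0x45
kind [7+:1] = (word>>7) & 0x1 = 0
prio [4+:3] = (word>>4) & 0x7 = 4  ←
id [2+:2] = (word>>2) & 0x3 = 1
bank [1+:1] = (word>>1) & 0x1 = 0
tag [0+:1] = (word>>0) & 0x1 = 1

4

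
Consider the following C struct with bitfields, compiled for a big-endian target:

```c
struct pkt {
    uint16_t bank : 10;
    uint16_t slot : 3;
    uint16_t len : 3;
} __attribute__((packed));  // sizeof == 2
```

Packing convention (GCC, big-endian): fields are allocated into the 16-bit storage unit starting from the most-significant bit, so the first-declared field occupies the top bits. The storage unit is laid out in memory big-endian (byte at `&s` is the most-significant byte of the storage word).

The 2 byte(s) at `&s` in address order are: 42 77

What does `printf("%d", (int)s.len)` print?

7

[0]=0x42 [1]=0x77 (big-endian) → word 0x4277
bank [6+:10] = (word>>6) & 0x3ff = 265
slot [3+:3] = (word>>3) & 0x7 = 6
len [0+:3] = (word>>0) & 0x7 = 7  ←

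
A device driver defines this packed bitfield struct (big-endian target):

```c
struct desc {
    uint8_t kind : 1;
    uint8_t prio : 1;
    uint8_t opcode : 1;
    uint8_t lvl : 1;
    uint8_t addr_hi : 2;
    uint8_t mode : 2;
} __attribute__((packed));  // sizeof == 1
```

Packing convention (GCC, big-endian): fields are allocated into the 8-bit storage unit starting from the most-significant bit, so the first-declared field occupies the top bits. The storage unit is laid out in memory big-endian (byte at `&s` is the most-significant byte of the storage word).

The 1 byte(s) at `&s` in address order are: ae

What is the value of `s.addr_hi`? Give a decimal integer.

3

[0]=0xae (big-endian) → word 0xae
kind [7+:1] = (word>>7) & 0x1 = 1
prio [6+:1] = (word>>6) & 0x1 = 0
opcode [5+:1] = (word>>5) & 0x1 = 1
lvl [4+:1] = (word>>4) & 0x1 = 0
addr_hi [2+:2] = (word>>2) & 0x3 = 3  ←
mode [0+:2] = (word>>0) & 0x3 = 2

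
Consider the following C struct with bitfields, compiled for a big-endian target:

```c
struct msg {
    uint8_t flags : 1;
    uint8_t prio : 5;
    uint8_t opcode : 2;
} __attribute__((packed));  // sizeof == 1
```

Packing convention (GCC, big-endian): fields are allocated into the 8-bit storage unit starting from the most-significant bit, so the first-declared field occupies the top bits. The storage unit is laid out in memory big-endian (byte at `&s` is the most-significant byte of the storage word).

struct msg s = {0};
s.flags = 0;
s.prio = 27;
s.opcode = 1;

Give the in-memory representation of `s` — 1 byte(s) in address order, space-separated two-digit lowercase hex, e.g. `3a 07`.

6d

flags:1 = 0 → 0x0 << 7 → word 0x00
prio:5 = 27 → 0x1b << 2 → word 0x6c
opcode:2 = 1 → 0x1 << 0 → word 0x6d
word = 0x6d → big-endian bytes:
  [0]=0x6d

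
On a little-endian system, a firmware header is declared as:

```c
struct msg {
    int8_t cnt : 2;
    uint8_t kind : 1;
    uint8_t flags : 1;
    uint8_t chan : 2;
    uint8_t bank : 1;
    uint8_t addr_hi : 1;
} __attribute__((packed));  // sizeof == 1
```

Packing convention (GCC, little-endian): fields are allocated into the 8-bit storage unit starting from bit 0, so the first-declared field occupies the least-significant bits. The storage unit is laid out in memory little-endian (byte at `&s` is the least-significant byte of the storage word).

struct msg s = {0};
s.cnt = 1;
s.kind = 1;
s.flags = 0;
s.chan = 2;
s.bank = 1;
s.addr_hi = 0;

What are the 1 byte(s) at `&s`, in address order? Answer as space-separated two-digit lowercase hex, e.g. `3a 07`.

cnt:2 = 1 → 0x1 << 0 → word 0x01
kind:1 = 1 → 0x1 << 2 → word 0x05
flags:1 = 0 → 0x0 << 3 → word 0x05
chan:2 = 2 → 0x2 << 4 → word 0x25
bank:1 = 1 → 0x1 << 6 → word 0x65
addr_hi:1 = 0 → 0x0 << 7 → word 0x65
word = 0x65 → little-endian bytes:
  [0]=0x65

65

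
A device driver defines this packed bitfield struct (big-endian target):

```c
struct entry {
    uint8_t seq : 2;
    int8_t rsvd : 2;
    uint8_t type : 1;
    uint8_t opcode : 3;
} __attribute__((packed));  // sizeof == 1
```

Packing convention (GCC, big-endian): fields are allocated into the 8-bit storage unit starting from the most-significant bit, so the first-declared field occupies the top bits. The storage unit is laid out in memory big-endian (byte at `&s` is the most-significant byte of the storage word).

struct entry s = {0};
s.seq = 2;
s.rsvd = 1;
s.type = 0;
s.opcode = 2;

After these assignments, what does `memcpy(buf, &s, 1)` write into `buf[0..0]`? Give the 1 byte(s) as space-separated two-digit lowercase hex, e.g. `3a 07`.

92

seq (2b) val=2 bits=0x2 at bit 6: 0x80
rsvd (2b) val=1 bits=0x1 at bit 4: 0x90
type (1b) val=0 bits=0x0 at bit 3: 0x90
opcode (3b) val=2 bits=0x2 at bit 0: 0x92
word = 0x92 → big-endian bytes:
  [0]=0x92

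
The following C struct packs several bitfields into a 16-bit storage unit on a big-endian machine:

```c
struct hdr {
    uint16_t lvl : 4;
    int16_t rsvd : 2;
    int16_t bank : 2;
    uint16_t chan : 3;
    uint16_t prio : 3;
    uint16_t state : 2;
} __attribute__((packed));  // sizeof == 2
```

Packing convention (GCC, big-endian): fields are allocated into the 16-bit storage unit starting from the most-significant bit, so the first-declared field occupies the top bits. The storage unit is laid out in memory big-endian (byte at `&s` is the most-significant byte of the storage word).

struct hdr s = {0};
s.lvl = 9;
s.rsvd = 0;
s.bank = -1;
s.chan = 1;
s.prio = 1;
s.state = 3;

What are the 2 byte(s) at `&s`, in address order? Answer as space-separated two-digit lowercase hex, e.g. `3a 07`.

lvl:4 = 9 → 0x9 << 12 → word 0x9000
rsvd:2 = 0 → 0x0 << 10 → word 0x9000
bank:2 = -1 → 0x3 << 8 → word 0x9300
chan:3 = 1 → 0x1 << 5 → word 0x9320
prio:3 = 1 → 0x1 << 2 → word 0x9324
state:2 = 3 → 0x3 << 0 → word 0x9327
word = 0x9327 → big-endian bytes:
  [0]=0x93  [1]=0x27

93 27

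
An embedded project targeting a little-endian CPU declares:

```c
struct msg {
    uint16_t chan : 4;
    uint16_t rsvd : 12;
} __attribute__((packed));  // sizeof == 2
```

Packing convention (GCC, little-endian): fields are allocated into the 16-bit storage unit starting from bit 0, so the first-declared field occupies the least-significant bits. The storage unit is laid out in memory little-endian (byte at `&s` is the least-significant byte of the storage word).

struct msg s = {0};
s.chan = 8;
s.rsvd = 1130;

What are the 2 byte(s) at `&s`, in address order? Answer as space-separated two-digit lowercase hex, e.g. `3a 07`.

a8 46

chan:4 = 8 → 0x8 << 0 → word 0x0008
rsvd:12 = 1130 → 0x46a << 4 → word 0x46a8
word = 0x46a8 → little-endian bytes:
  [0]=0xa8  [1]=0x46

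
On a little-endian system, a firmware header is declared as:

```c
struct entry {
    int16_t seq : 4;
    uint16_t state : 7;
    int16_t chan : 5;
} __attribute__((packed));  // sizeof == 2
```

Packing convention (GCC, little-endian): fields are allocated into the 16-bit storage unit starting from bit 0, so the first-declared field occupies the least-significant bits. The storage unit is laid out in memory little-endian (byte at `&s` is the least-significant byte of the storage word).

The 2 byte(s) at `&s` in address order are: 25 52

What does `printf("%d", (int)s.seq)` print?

5

[0]=0x25 [1]=0x52 (little-endian) → word 0x5225
seq:4 @ bit 0 → (0x5225>>0)&0xf = 0x5  ←
state:7 @ bit 4 → (0x5225>>4)&0x7f = 0x22
chan:5 @ bit 11 → (0x5225>>11)&0x1f = 0xa
seq signed 4b, MSB=0: value = 5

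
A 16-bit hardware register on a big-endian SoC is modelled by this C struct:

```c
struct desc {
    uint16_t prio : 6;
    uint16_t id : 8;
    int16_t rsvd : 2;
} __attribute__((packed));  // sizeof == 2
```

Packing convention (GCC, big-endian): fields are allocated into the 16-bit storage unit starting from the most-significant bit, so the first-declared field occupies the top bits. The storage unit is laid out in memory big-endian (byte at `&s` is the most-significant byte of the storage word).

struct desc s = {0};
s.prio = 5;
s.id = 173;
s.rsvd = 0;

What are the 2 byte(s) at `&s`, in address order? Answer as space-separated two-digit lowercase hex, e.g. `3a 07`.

prio (6b) val=5 bits=0x5 at bit 10: 0x1400
id (8b) val=173 bits=0xad at bit 2: 0x16b4
rsvd (2b) val=0 bits=0x0 at bit 0: 0x16b4
word = 0x16b4 → big-endian bytes:
  [0]=0x16  [1]=0xb4

16 b4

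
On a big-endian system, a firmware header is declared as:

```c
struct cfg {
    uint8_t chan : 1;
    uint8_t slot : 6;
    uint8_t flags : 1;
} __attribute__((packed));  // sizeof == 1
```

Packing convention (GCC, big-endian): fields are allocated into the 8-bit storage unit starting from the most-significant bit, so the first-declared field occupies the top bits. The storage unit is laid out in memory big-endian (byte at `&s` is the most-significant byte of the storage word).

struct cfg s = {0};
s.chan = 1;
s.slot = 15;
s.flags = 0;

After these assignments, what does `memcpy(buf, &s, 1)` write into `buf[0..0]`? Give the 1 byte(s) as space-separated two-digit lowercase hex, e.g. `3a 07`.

9e

chan:1 = 1 → 0x1 << 7 → word 0x80
slot:6 = 15 → 0xf << 1 → word 0x9e
flags:1 = 0 → 0x0 << 0 → word 0x9e
word = 0x9e → big-endian bytes:
  [0]=0x9e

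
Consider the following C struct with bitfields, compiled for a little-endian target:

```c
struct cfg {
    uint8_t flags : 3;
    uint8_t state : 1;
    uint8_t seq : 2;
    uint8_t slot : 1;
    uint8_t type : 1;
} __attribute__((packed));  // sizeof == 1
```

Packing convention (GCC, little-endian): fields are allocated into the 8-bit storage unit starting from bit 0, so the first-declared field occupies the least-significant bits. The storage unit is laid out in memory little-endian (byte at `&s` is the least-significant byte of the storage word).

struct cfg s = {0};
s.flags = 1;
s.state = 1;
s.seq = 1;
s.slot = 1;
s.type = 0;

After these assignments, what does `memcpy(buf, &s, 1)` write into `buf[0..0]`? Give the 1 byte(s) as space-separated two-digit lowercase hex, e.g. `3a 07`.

59

[0+:3] flags=1 & 0x7 = 0x1; word=0x01
[3+:1] state=1 & 0x1 = 0x1; word=0x09
[4+:2] seq=1 & 0x3 = 0x1; word=0x19
[6+:1] slot=1 & 0x1 = 0x1; word=0x59
[7+:1] type=0 & 0x1 = 0x0; word=0x59
word = 0x59 → little-endian bytes:
  [0]=0x59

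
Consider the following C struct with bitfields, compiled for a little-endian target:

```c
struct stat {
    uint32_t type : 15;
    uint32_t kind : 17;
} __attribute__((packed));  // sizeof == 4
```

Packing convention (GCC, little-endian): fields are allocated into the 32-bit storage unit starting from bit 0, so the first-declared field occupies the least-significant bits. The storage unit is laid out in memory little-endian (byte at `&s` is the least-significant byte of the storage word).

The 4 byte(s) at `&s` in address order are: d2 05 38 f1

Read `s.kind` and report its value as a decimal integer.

[0]=0xd2 [1]=0x05 [2]=0x38 [3]=0xf1 (little-endian) → word 0xf13805d2
type [0+:15] = (word>>0) & 0x7fff = 1490
kind [15+:17] = (word>>15) & 0x1ffff = 123504  ←

123504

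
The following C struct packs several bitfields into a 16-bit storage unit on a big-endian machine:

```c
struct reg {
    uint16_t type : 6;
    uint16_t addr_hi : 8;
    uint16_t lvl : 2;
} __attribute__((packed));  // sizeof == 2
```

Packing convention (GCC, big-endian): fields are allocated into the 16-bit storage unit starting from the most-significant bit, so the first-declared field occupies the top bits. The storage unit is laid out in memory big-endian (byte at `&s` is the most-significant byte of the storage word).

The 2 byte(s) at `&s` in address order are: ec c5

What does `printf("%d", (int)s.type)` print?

59

[0]=0xec [1]=0xc5 (big-endian) → word 0xecc5
type [10+:6] = (word>>10) & 0x3f = 59  ←
addr_hi [2+:8] = (word>>2) & 0xff = 49
lvl [0+:2] = (word>>0) & 0x3 = 1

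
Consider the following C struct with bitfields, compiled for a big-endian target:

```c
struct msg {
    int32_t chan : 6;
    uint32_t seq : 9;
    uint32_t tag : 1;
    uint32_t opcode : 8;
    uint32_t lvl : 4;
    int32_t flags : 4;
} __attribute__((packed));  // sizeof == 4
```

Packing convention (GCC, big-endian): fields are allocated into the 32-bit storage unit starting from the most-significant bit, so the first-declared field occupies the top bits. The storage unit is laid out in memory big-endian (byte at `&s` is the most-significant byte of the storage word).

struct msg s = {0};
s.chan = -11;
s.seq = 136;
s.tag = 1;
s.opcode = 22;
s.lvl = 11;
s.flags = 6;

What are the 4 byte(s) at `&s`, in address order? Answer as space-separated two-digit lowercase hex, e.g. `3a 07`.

chan:6 = -11 → 0x35 << 26 → word 0xd4000000
seq:9 = 136 → 0x88 << 17 → word 0xd5100000
tag:1 = 1 → 0x1 << 16 → word 0xd5110000
opcode:8 = 22 → 0x16 << 8 → word 0xd5111600
lvl:4 = 11 → 0xb << 4 → word 0xd51116b0
flags:4 = 6 → 0x6 << 0 → word 0xd51116b6
word = 0xd51116b6 → big-endian bytes:
  [0]=0xd5  [1]=0x11  [2]=0x16  [3]=0xb6

d5 11 16 b6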